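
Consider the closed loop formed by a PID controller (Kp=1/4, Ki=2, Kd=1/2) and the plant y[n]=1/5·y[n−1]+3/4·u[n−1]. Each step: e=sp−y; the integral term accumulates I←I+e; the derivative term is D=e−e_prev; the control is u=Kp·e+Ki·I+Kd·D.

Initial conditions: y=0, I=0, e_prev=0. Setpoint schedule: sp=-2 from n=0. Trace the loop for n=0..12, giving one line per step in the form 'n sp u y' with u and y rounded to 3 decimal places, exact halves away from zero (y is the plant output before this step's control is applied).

(exact arithmetic carried between steps; '≈' marks a value shown rounded to 6 d.p. or computed from one; I and e_prev carry over from the previous line; the table rounds u and y to 3 d.p., halves away from zero)
n=0: y=0, sp=-2, e=sp−y=-2; I=-2, D=e−e_prev=-2; u=1/4·(-2)+2·(-2)+1/2·(-2)=-5.5; next y=1/5·0+3/4·(-5.5)=-4.125
n=1: y=-4.125, sp=-2, e=sp−y=2.125; I=0.125, D=e−e_prev=4.125; u=1/4·2.125+2·0.125+1/2·4.125=2.84375; next y=1/5·(-4.125)+3/4·2.84375≈1.307813
n=2: y≈1.307813, sp=-2, e=sp−y≈-3.307813; I≈-3.182813, D=e−e_prev≈-5.432813; u=1/4·(-3.307813)+2·(-3.182813)+1/2·(-5.432813)≈-9.908984; next y=1/5·1.307813+3/4·(-9.908984)≈-7.170176
n=3: y≈-7.170176, sp=-2, e=sp−y≈5.170176; I≈1.987363, D=e−e_prev≈8.477988; u=1/4·5.170176+2·1.987363+1/2·8.477988≈9.506265; next y=1/5·(-7.170176)+3/4·9.506265≈5.695663
n=4: y≈5.695663, sp=-2, e=sp−y≈-7.695663; I≈-5.708300, D=e−e_prev≈-12.865839; u=1/4·(-7.695663)+2·(-5.708300)+1/2·(-12.865839)≈-19.773435; next y=1/5·5.695663+3/4·(-19.773435)≈-13.690944
n=5: y≈-13.690944, sp=-2, e=sp−y≈11.690944; I≈5.982644, D=e−e_prev≈19.386607; u=1/4·11.690944+2·5.982644+1/2·19.386607≈24.581327; next y=1/5·(-13.690944)+3/4·24.581327≈15.697807
n=6: y≈15.697807, sp=-2, e=sp−y≈-17.697807; I≈-11.715163, D=e−e_prev≈-29.388751; u=1/4·(-17.697807)+2·(-11.715163)+1/2·(-29.388751)≈-42.549153; next y=1/5·15.697807+3/4·(-42.549153)≈-28.772303
n=7: y≈-28.772303, sp=-2, e=sp−y≈26.772303; I≈15.057140, D=e−e_prev≈44.470110; u=1/4·26.772303+2·15.057140+1/2·44.470110≈59.042412; next y=1/5·(-28.772303)+3/4·59.042412≈38.527348
n=8: y≈38.527348, sp=-2, e=sp−y≈-40.527348; I≈-25.470208, D=e−e_prev≈-67.299651; u=1/4·(-40.527348)+2·(-25.470208)+1/2·(-67.299651)≈-94.722078; next y=1/5·38.527348+3/4·(-94.722078)≈-63.336089
n=9: y≈-63.336089, sp=-2, e=sp−y≈61.336089; I≈35.865881, D=e−e_prev≈101.863437; u=1/4·61.336089+2·35.865881+1/2·101.863437≈137.997503; next y=1/5·(-63.336089)+3/4·137.997503≈90.830910
n=10: y≈90.830910, sp=-2, e=sp−y≈-92.830910; I≈-56.965028, D=e−e_prev≈-154.166998; u=1/4·(-92.830910)+2·(-56.965028)+1/2·(-154.166998)≈-214.221283; next y=1/5·90.830910+3/4·(-214.221283)≈-142.499781
n=11: y≈-142.499781, sp=-2, e=sp−y≈140.499781; I≈83.534752, D=e−e_prev≈233.330690; u=1/4·140.499781+2·83.534752+1/2·233.330690≈318.859795; next y=1/5·(-142.499781)+3/4·318.859795≈210.644890
n=12: y≈210.644890, sp=-2, e=sp−y≈-212.644890; I≈-129.110138, D=e−e_prev≈-353.144670; u=1/4·(-212.644890)+2·(-129.110138)+1/2·(-353.144670)≈-487.953833; next y=1/5·210.644890+3/4·(-487.953833)≈-323.836397

0 -2 -5.500 0.000
1 -2 2.844 -4.125
2 -2 -9.909 1.308
3 -2 9.506 -7.170
4 -2 -19.773 5.696
5 -2 24.581 -13.691
6 -2 -42.549 15.698
7 -2 59.042 -28.772
8 -2 -94.722 38.527
9 -2 137.998 -63.336
10 -2 -214.221 90.831
11 -2 318.860 -142.500
12 -2 -487.954 210.645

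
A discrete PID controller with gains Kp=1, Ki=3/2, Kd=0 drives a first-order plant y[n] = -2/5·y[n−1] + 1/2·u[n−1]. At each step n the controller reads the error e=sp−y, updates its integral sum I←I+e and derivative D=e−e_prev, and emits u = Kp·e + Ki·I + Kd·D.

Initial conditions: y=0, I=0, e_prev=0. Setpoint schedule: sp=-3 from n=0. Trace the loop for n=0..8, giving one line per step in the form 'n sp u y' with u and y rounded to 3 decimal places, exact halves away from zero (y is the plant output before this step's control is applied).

0 -3 -7.500 0.000
1 -3 -2.625 -3.750
2 -3 -11.344 0.188
3 -3 -1.289 -5.747
4 -3 -15.671 1.654
5 -3 2.726 -8.497
6 -3 -22.176 4.762
7 -3 10.568 -12.993
8 -3 -33.128 10.481

(exact arithmetic carried between steps; '≈' marks a value shown rounded to 6 d.p. or computed from one; I and e_prev carry over from the previous line; the table rounds u and y to 3 d.p., halves away from zero)
n=0: y=0, sp=-3, e=sp−y=-3; I=-3, D=e−e_prev=-3; u=1·(-3)+3/2·(-3)+0·(-3)=-7.5; next y=-2/5·0+1/2·(-7.5)=-3.75
n=1: y=-3.75, sp=-3, e=sp−y=0.75; I=-2.25, D=e−e_prev=3.75; u=1·0.75+3/2·(-2.25)+0·3.75=-2.625; next y=-2/5·(-3.75)+1/2·(-2.625)=0.1875
n=2: y=0.1875, sp=-3, e=sp−y=-3.1875; I=-5.4375, D=e−e_prev=-3.9375; u=1·(-3.1875)+3/2·(-5.4375)+0·(-3.9375)=-11.34375; next y=-2/5·0.1875+1/2·(-11.34375)=-5.746875
n=3: y=-5.746875, sp=-3, e=sp−y=2.746875; I=-2.690625, D=e−e_prev=5.934375; u=1·2.746875+3/2·(-2.690625)+0·5.934375≈-1.289063; next y=-2/5·(-5.746875)+1/2·(-1.289063)≈1.654219
n=4: y≈1.654219, sp=-3, e=sp−y≈-4.654219; I≈-7.344844, D=e−e_prev≈-7.401094; u=1·(-4.654219)+3/2·(-7.344844)+0·(-7.401094)≈-15.671484; next y=-2/5·1.654219+1/2·(-15.671484)≈-8.497430
n=5: y≈-8.497430, sp=-3, e=sp−y≈5.497430; I≈-1.847414, D=e−e_prev≈10.151648; u=1·5.497430+3/2·(-1.847414)+0·10.151648≈2.726309; next y=-2/5·(-8.497430)+1/2·2.726309≈4.762126
n=6: y≈4.762126, sp=-3, e=sp−y≈-7.762126; I≈-9.609540, D=e−e_prev≈-13.259556; u=1·(-7.762126)+3/2·(-9.609540)+0·(-13.259556)≈-22.176437; next y=-2/5·4.762126+1/2·(-22.176437)≈-12.993069
n=7: y≈-12.993069, sp=-3, e=sp−y≈9.993069; I≈0.383528, D=e−e_prev≈17.755195; u=1·9.993069+3/2·0.383528+0·17.755195≈10.568361; next y=-2/5·(-12.993069)+1/2·10.568361≈10.481408
n=8: y≈10.481408, sp=-3, e=sp−y≈-13.481408; I≈-13.097880, D=e−e_prev≈-23.474477; u=1·(-13.481408)+3/2·(-13.097880)+0·(-23.474477)≈-33.128228; next y=-2/5·10.481408+1/2·(-33.128228)≈-20.756677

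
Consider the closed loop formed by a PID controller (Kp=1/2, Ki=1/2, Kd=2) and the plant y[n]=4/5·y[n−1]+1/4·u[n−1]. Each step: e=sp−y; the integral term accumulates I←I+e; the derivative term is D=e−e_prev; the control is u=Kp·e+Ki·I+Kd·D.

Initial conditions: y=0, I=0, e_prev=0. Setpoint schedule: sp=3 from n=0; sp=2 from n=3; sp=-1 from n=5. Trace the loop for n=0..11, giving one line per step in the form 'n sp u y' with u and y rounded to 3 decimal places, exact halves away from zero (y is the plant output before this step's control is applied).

0 3 9.000 0.000
1 3 -2.250 2.250
2 3 5.663 1.238
3 2 -1.986 2.406
4 2 5.080 1.428
5 -1 -8.542 2.413
6 -1 5.575 -0.205
7 -1 -4.363 1.229
8 -1 1.402 -0.107
9 -1 -2.834 0.265
10 -1 -0.438 -0.497
11 -1 -2.182 -0.507

(exact arithmetic carried between steps; '≈' marks a value shown rounded to 6 d.p. or computed from one; I and e_prev carry over from the previous line; the table rounds u and y to 3 d.p., halves away from zero)
n=0: y=0, sp=3, e=sp−y=3; I=3, D=e−e_prev=3; u=1/2·3+1/2·3+2·3=9; next y=4/5·0+1/4·9=2.25
n=1: y=2.25, sp=3, e=sp−y=0.75; I=3.75, D=e−e_prev=-2.25; u=1/2·0.75+1/2·3.75+2·(-2.25)=-2.25; next y=4/5·2.25+1/4·(-2.25)=1.2375
n=2: y=1.2375, sp=3, e=sp−y=1.7625; I=5.5125, D=e−e_prev=1.0125; u=1/2·1.7625+1/2·5.5125+2·1.0125=5.6625; next y=4/5·1.2375+1/4·5.6625=2.405625
n=3: y=2.405625, sp=2, e=sp−y=-0.405625; I=5.106875, D=e−e_prev=-2.168125; u=1/2·(-0.405625)+1/2·5.106875+2·(-2.168125)=-1.985625; next y=4/5·2.405625+1/4·(-1.985625)≈1.428094
n=4: y≈1.428094, sp=2, e=sp−y≈0.571906; I≈5.678781, D=e−e_prev≈0.977531; u=1/2·0.571906+1/2·5.678781+2·0.977531≈5.080406; next y=4/5·1.428094+1/4·5.080406≈2.412577
n=5: y≈2.412577, sp=-1, e=sp−y≈-3.412577; I≈2.266205, D=e−e_prev≈-3.984483; u=1/2·(-3.412577)+1/2·2.266205+2·(-3.984483)≈-8.542152; next y=4/5·2.412577+1/4·(-8.542152)≈-0.205477
n=6: y≈-0.205477, sp=-1, e=sp−y≈-0.794523; I≈1.471681, D=e−e_prev≈2.618053; u=1/2·(-0.794523)+1/2·1.471681+2·2.618053≈5.574685; next y=4/5·(-0.205477)+1/4·5.574685≈1.229290
n=7: y≈1.229290, sp=-1, e=sp−y≈-2.229290; I≈-0.757609, D=e−e_prev≈-1.434767; u=1/2·(-2.229290)+1/2·(-0.757609)+2·(-1.434767)≈-4.362983; next y=4/5·1.229290+1/4·(-4.362983)≈-0.107314
n=8: y≈-0.107314, sp=-1, e=sp−y≈-0.892686; I≈-1.650295, D=e−e_prev≈1.336604; u=1/2·(-0.892686)+1/2·(-1.650295)+2·1.336604≈1.401717; next y=4/5·(-0.107314)+1/4·1.401717≈0.264578
n=9: y≈0.264578, sp=-1, e=sp−y≈-1.264578; I≈-2.914873, D=e−e_prev≈-0.371892; u=1/2·(-1.264578)+1/2·(-2.914873)+2·(-0.371892)≈-2.833510; next y=4/5·0.264578+1/4·(-2.833510)≈-0.496715
n=10: y≈-0.496715, sp=-1, e=sp−y≈-0.503285; I≈-3.418159, D=e−e_prev≈0.761293; u=1/2·(-0.503285)+1/2·(-3.418159)+2·0.761293≈-0.438136; next y=4/5·(-0.496715)+1/4·(-0.438136)≈-0.506906
n=11: y≈-0.506906, sp=-1, e=sp−y≈-0.493094; I≈-3.911253, D=e−e_prev≈0.010191; u=1/2·(-0.493094)+1/2·(-3.911253)+2·0.010191≈-2.181792; next y=4/5·(-0.506906)+1/4·(-2.181792)≈-0.950972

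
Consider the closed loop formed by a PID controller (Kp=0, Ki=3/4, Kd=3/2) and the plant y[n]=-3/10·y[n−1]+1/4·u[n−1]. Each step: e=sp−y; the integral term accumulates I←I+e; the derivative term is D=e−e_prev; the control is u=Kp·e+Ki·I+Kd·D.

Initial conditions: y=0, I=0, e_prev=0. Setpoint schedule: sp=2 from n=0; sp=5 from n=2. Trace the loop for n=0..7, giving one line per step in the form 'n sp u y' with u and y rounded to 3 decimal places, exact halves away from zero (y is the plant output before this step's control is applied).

0 2 4.500 0.000
1 2 0.469 1.125
2 5 12.589 -0.220
3 5 2.261 3.213
4 5 16.879 -0.399
5 5 4.849 4.339
6 5 22.417 -0.090
7 5 6.719 5.631

(exact arithmetic carried between steps; '≈' marks a value shown rounded to 6 d.p. or computed from one; I and e_prev carry over from the previous line; the table rounds u and y to 3 d.p., halves away from zero)
n=0: y=0, sp=2, e=sp−y=2; I=2, D=e−e_prev=2; u=0·2+3/4·2+3/2·2=4.5; next y=-3/10·0+1/4·4.5=1.125
n=1: y=1.125, sp=2, e=sp−y=0.875; I=2.875, D=e−e_prev=-1.125; u=0·0.875+3/4·2.875+3/2·(-1.125)=0.46875; next y=-3/10·1.125+1/4·0.46875≈-0.220313
n=2: y≈-0.220313, sp=5, e=sp−y≈5.220313; I≈8.095313, D=e−e_prev≈4.345313; u=0·5.220313+3/4·8.095313+3/2·4.345313≈12.589453; next y=-3/10·(-0.220313)+1/4·12.589453≈3.213457
n=3: y≈3.213457, sp=5, e=sp−y≈1.786543; I≈9.881855, D=e−e_prev≈-3.433770; u=0·1.786543+3/4·9.881855+3/2·(-3.433770)≈2.260737; next y=-3/10·3.213457+1/4·2.260737≈-0.398853
n=4: y≈-0.398853, sp=5, e=sp−y≈5.398853; I≈15.280708, D=e−e_prev≈3.612310; u=0·5.398853+3/4·15.280708+3/2·3.612310≈16.878996; next y=-3/10·(-0.398853)+1/4·16.878996≈4.339405
n=5: y≈4.339405, sp=5, e=sp−y≈0.660595; I≈15.941303, D=e−e_prev≈-4.738258; u=0·0.660595+3/4·15.941303+3/2·(-4.738258)≈4.848591; next y=-3/10·4.339405+1/4·4.848591≈-0.089674
n=6: y≈-0.089674, sp=5, e=sp−y≈5.089674; I≈21.030977, D=e−e_prev≈4.429078; u=0·5.089674+3/4·21.030977+3/2·4.429078≈22.416851; next y=-3/10·(-0.089674)+1/4·22.416851≈5.631115
n=7: y≈5.631115, sp=5, e=sp−y≈-0.631115; I≈20.399862, D=e−e_prev≈-5.720788; u=0·(-0.631115)+3/4·20.399862+3/2·(-5.720788)≈6.718714; next y=-3/10·5.631115+1/4·6.718714≈-0.009656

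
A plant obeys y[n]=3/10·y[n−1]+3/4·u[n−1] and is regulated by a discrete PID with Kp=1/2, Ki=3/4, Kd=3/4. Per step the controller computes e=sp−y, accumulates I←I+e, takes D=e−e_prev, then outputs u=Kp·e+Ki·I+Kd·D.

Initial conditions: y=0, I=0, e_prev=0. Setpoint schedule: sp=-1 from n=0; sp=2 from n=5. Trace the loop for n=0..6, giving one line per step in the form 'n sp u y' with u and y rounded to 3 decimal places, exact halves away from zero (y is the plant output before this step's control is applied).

0 -1 -2.000 0.000
1 -1 1.000 -1.500
2 -1 -3.350 0.300
3 -1 2.470 -2.423
4 -1 -5.602 1.126
5 2 11.444 -3.863
6 2 -12.725 7.424

(exact arithmetic carried between steps; '≈' marks a value shown rounded to 6 d.p. or computed from one; I and e_prev carry over from the previous line; the table rounds u and y to 3 d.p., halves away from zero)
n=0: y=0, sp=-1, e=sp−y=-1; I=-1, D=e−e_prev=-1; u=1/2·(-1)+3/4·(-1)+3/4·(-1)=-2; next y=3/10·0+3/4·(-2)=-1.5
n=1: y=-1.5, sp=-1, e=sp−y=0.5; I=-0.5, D=e−e_prev=1.5; u=1/2·0.5+3/4·(-0.5)+3/4·1.5=1; next y=3/10·(-1.5)+3/4·1=0.3
n=2: y=0.3, sp=-1, e=sp−y=-1.3; I=-1.8, D=e−e_prev=-1.8; u=1/2·(-1.3)+3/4·(-1.8)+3/4·(-1.8)=-3.35; next y=3/10·0.3+3/4·(-3.35)=-2.4225
n=3: y=-2.4225, sp=-1, e=sp−y=1.4225; I=-0.3775, D=e−e_prev=2.7225; u=1/2·1.4225+3/4·(-0.3775)+3/4·2.7225=2.47; next y=3/10·(-2.4225)+3/4·2.47=1.12575
n=4: y=1.12575, sp=-1, e=sp−y=-2.12575; I=-2.50325, D=e−e_prev=-3.54825; u=1/2·(-2.12575)+3/4·(-2.50325)+3/4·(-3.54825)=-5.6015; next y=3/10·1.12575+3/4·(-5.6015)=-3.8634
n=5: y=-3.8634, sp=2, e=sp−y=5.8634; I=3.36015, D=e−e_prev=7.98915; u=1/2·5.8634+3/4·3.36015+3/4·7.98915=11.443675; next y=3/10·(-3.8634)+3/4·11.443675≈7.423736
n=6: y≈7.423736, sp=2, e=sp−y≈-5.423736; I≈-2.063586, D=e−e_prev≈-11.287136; u=1/2·(-5.423736)+3/4·(-2.063586)+3/4·(-11.287136)≈-12.72491; next y=3/10·7.423736+3/4·(-12.72491)≈-7.316562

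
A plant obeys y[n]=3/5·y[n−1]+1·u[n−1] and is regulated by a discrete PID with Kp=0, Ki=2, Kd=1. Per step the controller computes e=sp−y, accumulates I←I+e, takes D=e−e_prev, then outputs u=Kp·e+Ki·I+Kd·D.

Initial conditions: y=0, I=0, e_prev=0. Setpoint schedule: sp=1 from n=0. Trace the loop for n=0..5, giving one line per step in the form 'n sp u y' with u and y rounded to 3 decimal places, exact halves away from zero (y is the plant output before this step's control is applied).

0 1 3.000 0.000
1 1 -5.000 3.000
2 1 12.600 -3.200
3 1 -26.840 10.680
4 1 61.016 -20.432
5 1 -134.798 48.757

(exact arithmetic carried between steps; '≈' marks a value shown rounded to 6 d.p. or computed from one; I and e_prev carry over from the previous line; the table rounds u and y to 3 d.p., halves away from zero)
n=0: y=0, sp=1, e=sp−y=1; I=1, D=e−e_prev=1; u=0·1+2·1+1·1=3; next y=3/5·0+1·3=3
n=1: y=3, sp=1, e=sp−y=-2; I=-1, D=e−e_prev=-3; u=0·(-2)+2·(-1)+1·(-3)=-5; next y=3/5·3+1·(-5)=-3.2
n=2: y=-3.2, sp=1, e=sp−y=4.2; I=3.2, D=e−e_prev=6.2; u=0·4.2+2·3.2+1·6.2=12.6; next y=3/5·(-3.2)+1·12.6=10.68
n=3: y=10.68, sp=1, e=sp−y=-9.68; I=-6.48, D=e−e_prev=-13.88; u=0·(-9.68)+2·(-6.48)+1·(-13.88)=-26.84; next y=3/5·10.68+1·(-26.84)=-20.432
n=4: y=-20.432, sp=1, e=sp−y=21.432; I=14.952, D=e−e_prev=31.112; u=0·21.432+2·14.952+1·31.112=61.016; next y=3/5·(-20.432)+1·61.016=48.7568
n=5: y=48.7568, sp=1, e=sp−y=-47.7568; I=-32.8048, D=e−e_prev=-69.1888; u=0·(-47.7568)+2·(-32.8048)+1·(-69.1888)=-134.7984; next y=3/5·48.7568+1·(-134.7984)=-105.54432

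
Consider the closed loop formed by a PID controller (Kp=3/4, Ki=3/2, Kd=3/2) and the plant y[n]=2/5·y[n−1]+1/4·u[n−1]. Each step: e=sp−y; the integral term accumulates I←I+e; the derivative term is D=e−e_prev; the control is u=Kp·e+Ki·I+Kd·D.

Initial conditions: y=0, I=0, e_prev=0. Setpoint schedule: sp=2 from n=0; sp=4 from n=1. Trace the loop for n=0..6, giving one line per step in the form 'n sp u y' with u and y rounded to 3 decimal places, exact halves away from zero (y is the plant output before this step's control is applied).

(exact arithmetic carried between steps; '≈' marks a value shown rounded to 6 d.p. or computed from one; I and e_prev carry over from the previous line; the table rounds u and y to 3 d.p., halves away from zero)
n=0: y=0, sp=2, e=sp−y=2; I=2, D=e−e_prev=2; u=3/4·2+3/2·2+3/2·2=7.5; next y=2/5·0+1/4·7.5=1.875
n=1: y=1.875, sp=4, e=sp−y=2.125; I=4.125, D=e−e_prev=0.125; u=3/4·2.125+3/2·4.125+3/2·0.125=7.96875; next y=2/5·1.875+1/4·7.96875≈2.742188
n=2: y≈2.742188, sp=4, e=sp−y≈1.257813; I≈5.382813, D=e−e_prev≈-0.867188; u=3/4·1.257813+3/2·5.382813+3/2·(-0.867188)≈7.716797; next y=2/5·2.742188+1/4·7.716797≈3.026074
n=3: y≈3.026074, sp=4, e=sp−y≈0.973926; I≈6.356738, D=e−e_prev≈-0.283887; u=3/4·0.973926+3/2·6.356738+3/2·(-0.283887)≈9.839722; next y=2/5·3.026074+1/4·9.839722≈3.670360
n=4: y≈3.670360, sp=4, e=sp−y≈0.329640; I≈6.686378, D=e−e_prev≈-0.644286; u=3/4·0.329640+3/2·6.686378+3/2·(-0.644286)≈9.310368; next y=2/5·3.670360+1/4·9.310368≈3.795736
n=5: y≈3.795736, sp=4, e=sp−y≈0.204264; I≈6.890642, D=e−e_prev≈-0.125376; u=3/4·0.204264+3/2·6.890642+3/2·(-0.125376)≈10.301097; next y=2/5·3.795736+1/4·10.301097≈4.093569
n=6: y≈4.093569, sp=4, e=sp−y≈-0.093569; I≈6.797073, D=e−e_prev≈-0.297833; u=3/4·(-0.093569)+3/2·6.797073+3/2·(-0.297833)≈9.678685; next y=2/5·4.093569+1/4·9.678685≈4.057099

0 2 7.500 0.000
1 4 7.969 1.875
2 4 7.717 2.742
3 4 9.840 3.026
4 4 9.310 3.670
5 4 10.301 3.796
6 4 9.679 4.094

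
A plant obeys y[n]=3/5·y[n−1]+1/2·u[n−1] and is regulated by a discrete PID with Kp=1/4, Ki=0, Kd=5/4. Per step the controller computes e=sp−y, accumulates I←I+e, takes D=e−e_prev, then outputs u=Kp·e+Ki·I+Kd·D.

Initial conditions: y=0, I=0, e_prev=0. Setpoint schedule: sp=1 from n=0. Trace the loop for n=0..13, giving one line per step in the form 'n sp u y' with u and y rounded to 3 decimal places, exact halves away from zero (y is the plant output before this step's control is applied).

(exact arithmetic carried between steps; '≈' marks a value shown rounded to 6 d.p. or computed from one; I and e_prev carry over from the previous line; the table rounds u and y to 3 d.p., halves away from zero)
n=0: y=0, sp=1, e=sp−y=1; I=1, D=e−e_prev=1; u=1/4·1+0·1+5/4·1=1.5; next y=3/5·0+1/2·1.5=0.75
n=1: y=0.75, sp=1, e=sp−y=0.25; I=1.25, D=e−e_prev=-0.75; u=1/4·0.25+0·1.25+5/4·(-0.75)=-0.875; next y=3/5·0.75+1/2·(-0.875)=0.0125
n=2: y=0.0125, sp=1, e=sp−y=0.9875; I=2.2375, D=e−e_prev=0.7375; u=1/4·0.9875+0·2.2375+5/4·0.7375=1.16875; next y=3/5·0.0125+1/2·1.16875=0.591875
n=3: y=0.591875, sp=1, e=sp−y=0.408125; I=2.645625, D=e−e_prev=-0.579375; u=1/4·0.408125+0·2.645625+5/4·(-0.579375)≈-0.622188; next y=3/5·0.591875+1/2·(-0.622188)≈0.044031
n=4: y≈0.044031, sp=1, e=sp−y≈0.955969; I≈3.601594, D=e−e_prev≈0.547844; u=1/4·0.955969+0·3.601594+5/4·0.547844≈0.923797; next y=3/5·0.044031+1/2·0.923797≈0.488317
n=5: y≈0.488317, sp=1, e=sp−y≈0.511683; I≈4.113277, D=e−e_prev≈-0.444286; u=1/4·0.511683+0·4.113277+5/4·(-0.444286)≈-0.427437; next y=3/5·0.488317+1/2·(-0.427437)≈0.079272
n=6: y≈0.079272, sp=1, e=sp−y≈0.920728; I≈5.034005, D=e−e_prev≈0.409045; u=1/4·0.920728+0·5.034005+5/4·0.409045≈0.741489; next y=3/5·0.079272+1/2·0.741489≈0.418307
n=7: y≈0.418307, sp=1, e=sp−y≈0.581693; I≈5.615697, D=e−e_prev≈-0.339035; u=1/4·0.581693+0·5.615697+5/4·(-0.339035)≈-0.278371; next y=3/5·0.418307+1/2·(-0.278371)≈0.111799
n=8: y≈0.111799, sp=1, e=sp−y≈0.888201; I≈6.503898, D=e−e_prev≈0.306509; u=1/4·0.888201+0·6.503898+5/4·0.306509≈0.605186; next y=3/5·0.111799+1/2·0.605186≈0.369672
n=9: y≈0.369672, sp=1, e=sp−y≈0.630328; I≈7.134226, D=e−e_prev≈-0.257873; u=1/4·0.630328+0·7.134226+5/4·(-0.257873)≈-0.164760; next y=3/5·0.369672+1/2·(-0.164760)≈0.139423
n=10: y≈0.139423, sp=1, e=sp−y≈0.860577; I≈7.994803, D=e−e_prev≈0.230249; u=1/4·0.860577+0·7.994803+5/4·0.230249≈0.502955; next y=3/5·0.139423+1/2·0.502955≈0.335132
n=11: y≈0.335132, sp=1, e=sp−y≈0.664868; I≈8.659671, D=e−e_prev≈-0.195708; u=1/4·0.664868+0·8.659671+5/4·(-0.195708)≈-0.078418; next y=3/5·0.335132+1/2·(-0.078418)≈0.161870
n=12: y≈0.161870, sp=1, e=sp−y≈0.838130; I≈9.497801, D=e−e_prev≈0.173262; u=1/4·0.838130+0·9.497801+5/4·0.173262≈0.426110; next y=3/5·0.161870+1/2·0.426110≈0.310177
n=13: y≈0.310177, sp=1, e=sp−y≈0.689823; I≈10.187624, D=e−e_prev≈-0.148307; u=1/4·0.689823+0·10.187624+5/4·(-0.148307)≈-0.012928; next y=3/5·0.310177+1/2·(-0.012928)≈0.179642

0 1 1.500 0.000
1 1 -0.875 0.750
2 1 1.169 0.013
3 1 -0.622 0.592
4 1 0.924 0.044
5 1 -0.427 0.488
6 1 0.741 0.079
7 1 -0.278 0.418
8 1 0.605 0.112
9 1 -0.165 0.370
10 1 0.503 0.139
11 1 -0.078 0.335
12 1 0.426 0.162
13 1 -0.013 0.310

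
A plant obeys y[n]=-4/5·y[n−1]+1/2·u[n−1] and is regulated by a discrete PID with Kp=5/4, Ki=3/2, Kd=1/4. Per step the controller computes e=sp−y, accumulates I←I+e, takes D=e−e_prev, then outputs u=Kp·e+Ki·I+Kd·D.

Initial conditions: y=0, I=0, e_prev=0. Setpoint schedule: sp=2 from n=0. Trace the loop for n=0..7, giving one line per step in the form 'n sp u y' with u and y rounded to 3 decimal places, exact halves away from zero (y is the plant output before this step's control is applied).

(exact arithmetic carried between steps; '≈' marks a value shown rounded to 6 d.p. or computed from one; I and e_prev carry over from the previous line; the table rounds u and y to 3 d.p., halves away from zero)
n=0: y=0, sp=2, e=sp−y=2; I=2, D=e−e_prev=2; u=5/4·2+3/2·2+1/4·2=6; next y=-4/5·0+1/2·6=3
n=1: y=3, sp=2, e=sp−y=-1; I=1, D=e−e_prev=-3; u=5/4·(-1)+3/2·1+1/4·(-3)=-0.5; next y=-4/5·3+1/2·(-0.5)=-2.65
n=2: y=-2.65, sp=2, e=sp−y=4.65; I=5.65, D=e−e_prev=5.65; u=5/4·4.65+3/2·5.65+1/4·5.65=15.7; next y=-4/5·(-2.65)+1/2·15.7=9.97
n=3: y=9.97, sp=2, e=sp−y=-7.97; I=-2.32, D=e−e_prev=-12.62; u=5/4·(-7.97)+3/2·(-2.32)+1/4·(-12.62)=-16.5975; next y=-4/5·9.97+1/2·(-16.5975)=-16.27475
n=4: y=-16.27475, sp=2, e=sp−y=18.27475; I=15.95475, D=e−e_prev=26.24475; u=5/4·18.27475+3/2·15.95475+1/4·26.24475=53.33675; next y=-4/5·(-16.27475)+1/2·53.33675=39.688175
n=5: y=39.688175, sp=2, e=sp−y=-37.688175; I=-21.733425, D=e−e_prev=-55.962925; u=5/4·(-37.688175)+3/2·(-21.733425)+1/4·(-55.962925)≈-93.701088; next y=-4/5·39.688175+1/2·(-93.701088)≈-78.601084
n=6: y≈-78.601084, sp=2, e=sp−y≈80.601084; I≈58.867659, D=e−e_prev≈118.289259; u=5/4·80.601084+3/2·58.867659+1/4·118.289259≈218.625158; next y=-4/5·(-78.601084)+1/2·218.625158≈172.193446
n=7: y≈172.193446, sp=2, e=sp−y≈-170.193446; I≈-111.325787, D=e−e_prev≈-250.794530; u=5/4·(-170.193446)+3/2·(-111.325787)+1/4·(-250.794530)≈-442.429120; next y=-4/5·172.193446+1/2·(-442.429120)≈-358.969317

0 2 6.000 0.000
1 2 -0.500 3.000
2 2 15.700 -2.650
3 2 -16.598 9.970
4 2 53.337 -16.275
5 2 -93.701 39.688
6 2 218.625 -78.601
7 2 -442.429 172.193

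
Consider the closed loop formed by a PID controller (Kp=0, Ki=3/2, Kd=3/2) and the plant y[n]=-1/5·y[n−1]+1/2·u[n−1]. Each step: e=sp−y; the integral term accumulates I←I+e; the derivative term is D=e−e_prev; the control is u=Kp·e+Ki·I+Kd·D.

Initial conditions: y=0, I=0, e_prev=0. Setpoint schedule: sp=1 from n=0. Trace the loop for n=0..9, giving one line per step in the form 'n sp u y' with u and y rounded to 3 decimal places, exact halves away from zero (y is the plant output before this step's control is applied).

(exact arithmetic carried between steps; '≈' marks a value shown rounded to 6 d.p. or computed from one; I and e_prev carry over from the previous line; the table rounds u and y to 3 d.p., halves away from zero)
n=0: y=0, sp=1, e=sp−y=1; I=1, D=e−e_prev=1; u=0·1+3/2·1+3/2·1=3; next y=-1/5·0+1/2·3=1.5
n=1: y=1.5, sp=1, e=sp−y=-0.5; I=0.5, D=e−e_prev=-1.5; u=0·(-0.5)+3/2·0.5+3/2·(-1.5)=-1.5; next y=-1/5·1.5+1/2·(-1.5)=-1.05
n=2: y=-1.05, sp=1, e=sp−y=2.05; I=2.55, D=e−e_prev=2.55; u=0·2.05+3/2·2.55+3/2·2.55=7.65; next y=-1/5·(-1.05)+1/2·7.65=4.035
n=3: y=4.035, sp=1, e=sp−y=-3.035; I=-0.485, D=e−e_prev=-5.085; u=0·(-3.035)+3/2·(-0.485)+3/2·(-5.085)=-8.355; next y=-1/5·4.035+1/2·(-8.355)=-4.9845
n=4: y=-4.9845, sp=1, e=sp−y=5.9845; I=5.4995, D=e−e_prev=9.0195; u=0·5.9845+3/2·5.4995+3/2·9.0195=21.7785; next y=-1/5·(-4.9845)+1/2·21.7785=11.88615
n=5: y=11.88615, sp=1, e=sp−y=-10.88615; I=-5.38665, D=e−e_prev=-16.87065; u=0·(-10.88615)+3/2·(-5.38665)+3/2·(-16.87065)=-33.38595; next y=-1/5·11.88615+1/2·(-33.38595)=-19.070205
n=6: y=-19.070205, sp=1, e=sp−y=20.070205; I=14.683555, D=e−e_prev=30.956355; u=0·20.070205+3/2·14.683555+3/2·30.956355=68.459865; next y=-1/5·(-19.070205)+1/2·68.459865≈38.043974
n=7: y≈38.043974, sp=1, e=sp−y≈-37.043974; I≈-22.360419, D=e−e_prev≈-57.114179; u=0·(-37.043974)+3/2·(-22.360419)+3/2·(-57.114179)≈-119.211896; next y=-1/5·38.043974+1/2·(-119.211896)≈-67.214742
n=8: y≈-67.214742, sp=1, e=sp−y≈68.214742; I≈45.854324, D=e−e_prev≈105.258716; u=0·68.214742+3/2·45.854324+3/2·105.258716≈226.669560; next y=-1/5·(-67.214742)+1/2·226.669560≈126.777728
n=9: y≈126.777728, sp=1, e=sp−y≈-125.777728; I≈-79.923404, D=e−e_prev≈-193.992471; u=0·(-125.777728)+3/2·(-79.923404)+3/2·(-193.992471)≈-410.873813; next y=-1/5·126.777728+1/2·(-410.873813)≈-230.792452

0 1 3.000 0.000
1 1 -1.500 1.500
2 1 7.650 -1.050
3 1 -8.355 4.035
4 1 21.779 -4.985
5 1 -33.386 11.886
6 1 68.460 -19.070
7 1 -119.212 38.044
8 1 226.670 -67.215
9 1 -410.874 126.778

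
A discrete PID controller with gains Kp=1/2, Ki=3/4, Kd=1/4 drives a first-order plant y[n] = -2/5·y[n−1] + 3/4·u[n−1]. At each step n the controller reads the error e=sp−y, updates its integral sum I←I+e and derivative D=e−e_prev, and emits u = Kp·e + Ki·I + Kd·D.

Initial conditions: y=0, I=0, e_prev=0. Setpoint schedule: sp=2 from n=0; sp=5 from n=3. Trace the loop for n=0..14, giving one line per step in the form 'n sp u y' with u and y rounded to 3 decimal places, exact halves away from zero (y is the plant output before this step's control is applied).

(exact arithmetic carried between steps; '≈' marks a value shown rounded to 6 d.p. or computed from one; I and e_prev carry over from the previous line; the table rounds u and y to 3 d.p., halves away from zero)
n=0: y=0, sp=2, e=sp−y=2; I=2, D=e−e_prev=2; u=1/2·2+3/4·2+1/4·2=3; next y=-2/5·0+3/4·3=2.25
n=1: y=2.25, sp=2, e=sp−y=-0.25; I=1.75, D=e−e_prev=-2.25; u=1/2·(-0.25)+3/4·1.75+1/4·(-2.25)=0.625; next y=-2/5·2.25+3/4·0.625=-0.43125
n=2: y=-0.43125, sp=2, e=sp−y=2.43125; I=4.18125, D=e−e_prev=2.68125; u=1/2·2.43125+3/4·4.18125+1/4·2.68125=5.021875; next y=-2/5·(-0.43125)+3/4·5.021875≈3.938906
n=3: y≈3.938906, sp=5, e=sp−y≈1.061094; I≈5.242344, D=e−e_prev≈-1.370156; u=1/2·1.061094+3/4·5.242344+1/4·(-1.370156)≈4.119766; next y=-2/5·3.938906+3/4·4.119766≈1.514262
n=4: y≈1.514262, sp=5, e=sp−y≈3.485738; I≈8.728082, D=e−e_prev≈2.424645; u=1/2·3.485738+3/4·8.728082+1/4·2.424645≈8.895092; next y=-2/5·1.514262+3/4·8.895092≈6.065614
n=5: y≈6.065614, sp=5, e=sp−y≈-1.065614; I≈7.662468, D=e−e_prev≈-4.551352; u=1/2·(-1.065614)+3/4·7.662468+1/4·(-4.551352)≈4.076206; next y=-2/5·6.065614+3/4·4.076206≈0.630909
n=6: y≈0.630909, sp=5, e=sp−y≈4.369091; I≈12.031559, D=e−e_prev≈5.434706; u=1/2·4.369091+3/4·12.031559+1/4·5.434706≈12.566892; next y=-2/5·0.630909+3/4·12.566892≈9.172805
n=7: y≈9.172805, sp=5, e=sp−y≈-4.172805; I≈7.858754, D=e−e_prev≈-8.541897; u=1/2·(-4.172805)+3/4·7.858754+1/4·(-8.541897)≈1.672189; next y=-2/5·9.172805+3/4·1.672189≈-2.414980
n=8: y≈-2.414980, sp=5, e=sp−y≈7.414980; I≈15.273735, D=e−e_prev≈11.587786; u=1/2·7.414980+3/4·15.273735+1/4·11.587786≈18.059738; next y=-2/5·(-2.414980)+3/4·18.059738≈14.510795
n=9: y≈14.510795, sp=5, e=sp−y≈-9.510795; I≈5.762939, D=e−e_prev≈-16.925776; u=1/2·(-9.510795)+3/4·5.762939+1/4·(-16.925776)≈-4.664637; next y=-2/5·14.510795+3/4·(-4.664637)≈-9.302796
n=10: y≈-9.302796, sp=5, e=sp−y≈14.302796; I≈20.065735, D=e−e_prev≈23.813591; u=1/2·14.302796+3/4·20.065735+1/4·23.813591≈28.154097; next y=-2/5·(-9.302796)+3/4·28.154097≈24.836691
n=11: y≈24.836691, sp=5, e=sp−y≈-19.836691; I≈0.229044, D=e−e_prev≈-34.139487; u=1/2·(-19.836691)+3/4·0.229044+1/4·(-34.139487)≈-18.281435; next y=-2/5·24.836691+3/4·(-18.281435)≈-23.645753
n=12: y≈-23.645753, sp=5, e=sp−y≈28.645753; I≈28.874796, D=e−e_prev≈48.482444; u=1/2·28.645753+3/4·28.874796+1/4·48.482444≈48.099585; next y=-2/5·(-23.645753)+3/4·48.099585≈45.532989
n=13: y≈45.532989, sp=5, e=sp−y≈-40.532989; I≈-11.658193, D=e−e_prev≈-69.178742; u=1/2·(-40.532989)+3/4·(-11.658193)+1/4·(-69.178742)≈-46.304825; next y=-2/5·45.532989+3/4·(-46.304825)≈-52.941815
n=14: y≈-52.941815, sp=5, e=sp−y≈57.941815; I≈46.283622, D=e−e_prev≈98.474804; u=1/2·57.941815+3/4·46.283622+1/4·98.474804≈88.302324; next y=-2/5·(-52.941815)+3/4·88.302324≈87.403469

0 2 3.000 0.000
1 2 0.625 2.250
2 2 5.022 -0.431
3 5 4.120 3.939
4 5 8.895 1.514
5 5 4.076 6.066
6 5 12.567 0.631
7 5 1.672 9.173
8 5 18.060 -2.415
9 5 -4.665 14.511
10 5 28.154 -9.303
11 5 -18.281 24.837
12 5 48.100 -23.646
13 5 -46.305 45.533
14 5 88.302 -52.942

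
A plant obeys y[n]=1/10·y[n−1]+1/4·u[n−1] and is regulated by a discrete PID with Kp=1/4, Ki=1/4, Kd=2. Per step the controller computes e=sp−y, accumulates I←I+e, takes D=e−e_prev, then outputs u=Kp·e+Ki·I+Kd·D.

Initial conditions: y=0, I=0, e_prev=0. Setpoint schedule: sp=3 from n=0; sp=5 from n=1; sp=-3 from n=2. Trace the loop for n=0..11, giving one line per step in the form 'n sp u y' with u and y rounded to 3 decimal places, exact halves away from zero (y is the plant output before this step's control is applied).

0 3 7.500 0.000
1 5 2.563 1.875
2 -3 -14.289 0.828
3 -3 9.454 -3.489
4 -3 -12.819 2.015
5 -3 9.480 -3.003
6 -3 -13.237 2.070
7 -3 8.571 -3.102
8 -3 -14.084 1.833
9 -3 7.504 -3.338
10 -3 -14.953 1.542
11 -3 6.487 -3.584

(exact arithmetic carried between steps; '≈' marks a value shown rounded to 6 d.p. or computed from one; I and e_prev carry over from the previous line; the table rounds u and y to 3 d.p., halves away from zero)
n=0: y=0, sp=3, e=sp−y=3; I=3, D=e−e_prev=3; u=1/4·3+1/4·3+2·3=7.5; next y=1/10·0+1/4·7.5=1.875
n=1: y=1.875, sp=5, e=sp−y=3.125; I=6.125, D=e−e_prev=0.125; u=1/4·3.125+1/4·6.125+2·0.125=2.5625; next y=1/10·1.875+1/4·2.5625=0.828125
n=2: y=0.828125, sp=-3, e=sp−y=-3.828125; I=2.296875, D=e−e_prev=-6.953125; u=1/4·(-3.828125)+1/4·2.296875+2·(-6.953125)≈-14.289063; next y=1/10·0.828125+1/4·(-14.289063)≈-3.489453
n=3: y≈-3.489453, sp=-3, e=sp−y≈0.489453; I≈2.786328, D=e−e_prev≈4.317578; u=1/4·0.489453+1/4·2.786328+2·4.317578≈9.454102; next y=1/10·(-3.489453)+1/4·9.454102≈2.014580
n=4: y≈2.014580, sp=-3, e=sp−y≈-5.014580; I≈-2.228252, D=e−e_prev≈-5.504033; u=1/4·(-5.014580)+1/4·(-2.228252)+2·(-5.504033)≈-12.818774; next y=1/10·2.014580+1/4·(-12.818774)≈-3.003236
n=5: y≈-3.003236, sp=-3, e=sp−y≈0.003236; I≈-2.225016, D=e−e_prev≈5.017816; u=1/4·0.003236+1/4·(-2.225016)+2·5.017816≈9.480186; next y=1/10·(-3.003236)+1/4·9.480186≈2.069723
n=6: y≈2.069723, sp=-3, e=sp−y≈-5.069723; I≈-7.294739, D=e−e_prev≈-5.072959; u=1/4·(-5.069723)+1/4·(-7.294739)+2·(-5.072959)≈-13.237033; next y=1/10·2.069723+1/4·(-13.237033)≈-3.102286
n=7: y≈-3.102286, sp=-3, e=sp−y≈0.102286; I≈-7.192453, D=e−e_prev≈5.172009; u=1/4·0.102286+1/4·(-7.192453)+2·5.172009≈8.571476; next y=1/10·(-3.102286)+1/4·8.571476≈1.832640
n=8: y≈1.832640, sp=-3, e=sp−y≈-4.832640; I≈-12.025094, D=e−e_prev≈-4.934926; u=1/4·(-4.832640)+1/4·(-12.025094)+2·(-4.934926)≈-14.084286; next y=1/10·1.832640+1/4·(-14.084286)≈-3.337807
n=9: y≈-3.337807, sp=-3, e=sp−y≈0.337807; I≈-11.687286, D=e−e_prev≈5.170448; u=1/4·0.337807+1/4·(-11.687286)+2·5.170448≈7.503526; next y=1/10·(-3.337807)+1/4·7.503526≈1.542101
n=10: y≈1.542101, sp=-3, e=sp−y≈-4.542101; I≈-16.229387, D=e−e_prev≈-4.879908; u=1/4·(-4.542101)+1/4·(-16.229387)+2·(-4.879908)≈-14.952688; next y=1/10·1.542101+1/4·(-14.952688)≈-3.583962
n=11: y≈-3.583962, sp=-3, e=sp−y≈0.583962; I≈-15.645425, D=e−e_prev≈5.126063; u=1/4·0.583962+1/4·(-15.645425)+2·5.126063≈6.486760; next y=1/10·(-3.583962)+1/4·6.486760≈1.263294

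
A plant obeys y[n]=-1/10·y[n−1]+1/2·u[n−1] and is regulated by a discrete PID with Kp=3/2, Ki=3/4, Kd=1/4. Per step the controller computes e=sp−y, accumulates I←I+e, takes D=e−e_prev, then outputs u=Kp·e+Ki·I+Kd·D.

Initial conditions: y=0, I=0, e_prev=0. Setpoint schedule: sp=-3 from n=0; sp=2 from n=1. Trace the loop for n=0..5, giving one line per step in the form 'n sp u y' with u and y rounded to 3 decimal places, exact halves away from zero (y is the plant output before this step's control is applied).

(exact arithmetic carried between steps; '≈' marks a value shown rounded to 6 d.p. or computed from one; I and e_prev carry over from the previous line; the table rounds u and y to 3 d.p., halves away from zero)
n=0: y=0, sp=-3, e=sp−y=-3; I=-3, D=e−e_prev=-3; u=3/2·(-3)+3/4·(-3)+1/4·(-3)=-7.5; next y=-1/10·0+1/2·(-7.5)=-3.75
n=1: y=-3.75, sp=2, e=sp−y=5.75; I=2.75, D=e−e_prev=8.75; u=3/2·5.75+3/4·2.75+1/4·8.75=12.875; next y=-1/10·(-3.75)+1/2·12.875=6.8125
n=2: y=6.8125, sp=2, e=sp−y=-4.8125; I=-2.0625, D=e−e_prev=-10.5625; u=3/2·(-4.8125)+3/4·(-2.0625)+1/4·(-10.5625)=-11.40625; next y=-1/10·6.8125+1/2·(-11.40625)=-6.384375
n=3: y=-6.384375, sp=2, e=sp−y=8.384375; I=6.321875, D=e−e_prev=13.196875; u=3/2·8.384375+3/4·6.321875+1/4·13.196875≈20.617188; next y=-1/10·(-6.384375)+1/2·20.617188≈10.947031
n=4: y≈10.947031, sp=2, e=sp−y≈-8.947031; I≈-2.625156, D=e−e_prev≈-17.331406; u=3/2·(-8.947031)+3/4·(-2.625156)+1/4·(-17.331406)≈-19.722266; next y=-1/10·10.947031+1/2·(-19.722266)≈-10.955836
n=5: y≈-10.955836, sp=2, e=sp−y≈12.955836; I≈10.330680, D=e−e_prev≈21.902867; u=3/2·12.955836+3/4·10.330680+1/4·21.902867≈32.657480; next y=-1/10·(-10.955836)+1/2·32.657480≈17.424324

0 -3 -7.500 0.000
1 2 12.875 -3.750
2 2 -11.406 6.813
3 2 20.617 -6.384
4 2 -19.722 10.947
5 2 32.657 -10.956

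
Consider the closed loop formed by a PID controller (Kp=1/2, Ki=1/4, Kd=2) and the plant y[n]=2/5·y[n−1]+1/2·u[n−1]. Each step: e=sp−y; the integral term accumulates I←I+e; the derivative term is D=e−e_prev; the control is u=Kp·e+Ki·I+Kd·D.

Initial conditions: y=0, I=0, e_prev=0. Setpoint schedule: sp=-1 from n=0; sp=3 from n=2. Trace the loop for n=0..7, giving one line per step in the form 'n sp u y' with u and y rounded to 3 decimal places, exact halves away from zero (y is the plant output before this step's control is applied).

(exact arithmetic carried between steps; '≈' marks a value shown rounded to 6 d.p. or computed from one; I and e_prev carry over from the previous line; the table rounds u and y to 3 d.p., halves away from zero)
n=0: y=0, sp=-1, e=sp−y=-1; I=-1, D=e−e_prev=-1; u=1/2·(-1)+1/4·(-1)+2·(-1)=-2.75; next y=2/5·0+1/2·(-2.75)=-1.375
n=1: y=-1.375, sp=-1, e=sp−y=0.375; I=-0.625, D=e−e_prev=1.375; u=1/2·0.375+1/4·(-0.625)+2·1.375=2.78125; next y=2/5·(-1.375)+1/2·2.78125=0.840625
n=2: y=0.840625, sp=3, e=sp−y=2.159375; I=1.534375, D=e−e_prev=1.784375; u=1/2·2.159375+1/4·1.534375+2·1.784375≈5.032031; next y=2/5·0.840625+1/2·5.032031≈2.852266
n=3: y≈2.852266, sp=3, e=sp−y≈0.147734; I≈1.682109, D=e−e_prev≈-2.011641; u=1/2·0.147734+1/4·1.682109+2·(-2.011641)≈-3.528887; next y=2/5·2.852266+1/2·(-3.528887)≈-0.623537
n=4: y≈-0.623537, sp=3, e=sp−y≈3.623537; I≈5.305646, D=e−e_prev≈3.475803; u=1/2·3.623537+1/4·5.305646+2·3.475803≈10.089786; next y=2/5·(-0.623537)+1/2·10.089786≈4.795478
n=5: y≈4.795478, sp=3, e=sp−y≈-1.795478; I≈3.510169, D=e−e_prev≈-5.419015; u=1/2·(-1.795478)+1/4·3.510169+2·(-5.419015)≈-10.858227; next y=2/5·4.795478+1/2·(-10.858227)≈-3.510922
n=6: y≈-3.510922, sp=3, e=sp−y≈6.510922; I≈10.021091, D=e−e_prev≈8.306400; u=1/2·6.510922+1/4·10.021091+2·8.306400≈22.373534; next y=2/5·(-3.510922)+1/2·22.373534≈9.782398
n=7: y≈9.782398, sp=3, e=sp−y≈-6.782398; I≈3.238693, D=e−e_prev≈-13.293321; u=1/2·(-6.782398)+1/4·3.238693+2·(-13.293321)≈-29.168167; next y=2/5·9.782398+1/2·(-29.168167)≈-10.671124

0 -1 -2.750 0.000
1 -1 2.781 -1.375
2 3 5.032 0.841
3 3 -3.529 2.852
4 3 10.090 -0.624
5 3 -10.858 4.795
6 3 22.374 -3.511
7 3 -29.168 9.782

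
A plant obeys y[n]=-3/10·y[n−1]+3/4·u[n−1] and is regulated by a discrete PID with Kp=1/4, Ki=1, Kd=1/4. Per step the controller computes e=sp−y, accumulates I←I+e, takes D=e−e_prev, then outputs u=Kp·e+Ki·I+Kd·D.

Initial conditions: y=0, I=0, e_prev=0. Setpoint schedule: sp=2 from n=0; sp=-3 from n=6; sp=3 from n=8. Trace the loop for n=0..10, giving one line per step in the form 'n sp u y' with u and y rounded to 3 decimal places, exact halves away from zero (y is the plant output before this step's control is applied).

0 2 3.000 0.000
1 2 1.125 2.250
2 2 4.559 0.169
3 2 1.070 3.369
4 2 5.867 -0.208
5 2 0.175 4.462
6 -3 -0.115 -1.208
7 -3 -4.301 0.276
8 3 7.171 -3.308
9 3 -3.435 6.371
10 3 11.901 -4.488

(exact arithmetic carried between steps; '≈' marks a value shown rounded to 6 d.p. or computed from one; I and e_prev carry over from the previous line; the table rounds u and y to 3 d.p., halves away from zero)
n=0: y=0, sp=2, e=sp−y=2; I=2, D=e−e_prev=2; u=1/4·2+1·2+1/4·2=3; next y=-3/10·0+3/4·3=2.25
n=1: y=2.25, sp=2, e=sp−y=-0.25; I=1.75, D=e−e_prev=-2.25; u=1/4·(-0.25)+1·1.75+1/4·(-2.25)=1.125; next y=-3/10·2.25+3/4·1.125=0.16875
n=2: y=0.16875, sp=2, e=sp−y=1.83125; I=3.58125, D=e−e_prev=2.08125; u=1/4·1.83125+1·3.58125+1/4·2.08125=4.559375; next y=-3/10·0.16875+3/4·4.559375≈3.368906
n=3: y≈3.368906, sp=2, e=sp−y≈-1.368906; I≈2.212344, D=e−e_prev≈-3.200156; u=1/4·(-1.368906)+1·2.212344+1/4·(-3.200156)≈1.070078; next y=-3/10·3.368906+3/4·1.070078≈-0.208113
n=4: y≈-0.208113, sp=2, e=sp−y≈2.208113; I≈4.420457, D=e−e_prev≈3.577020; u=1/4·2.208113+1·4.420457+1/4·3.577020≈5.866740; next y=-3/10·(-0.208113)+3/4·5.866740≈4.462489
n=5: y≈4.462489, sp=2, e=sp−y≈-2.462489; I≈1.957968, D=e−e_prev≈-4.670602; u=1/4·(-2.462489)+1·1.957968+1/4·(-4.670602)≈0.174695; next y=-3/10·4.462489+3/4·0.174695≈-1.207726
n=6: y≈-1.207726, sp=-3, e=sp−y≈-1.792274; I≈0.165693, D=e−e_prev≈0.670215; u=1/4·(-1.792274)+1·0.165693+1/4·0.670215≈-0.114822; next y=-3/10·(-1.207726)+3/4·(-0.114822)≈0.276201
n=7: y≈0.276201, sp=-3, e=sp−y≈-3.276201; I≈-3.110508, D=e−e_prev≈-1.483927; u=1/4·(-3.276201)+1·(-3.110508)+1/4·(-1.483927)≈-4.300540; next y=-3/10·0.276201+3/4·(-4.300540)≈-3.308266
n=8: y≈-3.308266, sp=3, e=sp−y≈6.308266; I≈3.197758, D=e−e_prev≈9.584467; u=1/4·6.308266+1·3.197758+1/4·9.584467≈7.170941; next y=-3/10·(-3.308266)+3/4·7.170941≈6.370685
n=9: y≈6.370685, sp=3, e=sp−y≈-3.370685; I≈-0.172928, D=e−e_prev≈-9.678951; u=1/4·(-3.370685)+1·(-0.172928)+1/4·(-9.678951)≈-3.435337; next y=-3/10·6.370685+3/4·(-3.435337)≈-4.487708
n=10: y≈-4.487708, sp=3, e=sp−y≈7.487708; I≈7.314780, D=e−e_prev≈10.858393; u=1/4·7.487708+1·7.314780+1/4·10.858393≈11.901306; next y=-3/10·(-4.487708)+3/4·11.901306≈10.272292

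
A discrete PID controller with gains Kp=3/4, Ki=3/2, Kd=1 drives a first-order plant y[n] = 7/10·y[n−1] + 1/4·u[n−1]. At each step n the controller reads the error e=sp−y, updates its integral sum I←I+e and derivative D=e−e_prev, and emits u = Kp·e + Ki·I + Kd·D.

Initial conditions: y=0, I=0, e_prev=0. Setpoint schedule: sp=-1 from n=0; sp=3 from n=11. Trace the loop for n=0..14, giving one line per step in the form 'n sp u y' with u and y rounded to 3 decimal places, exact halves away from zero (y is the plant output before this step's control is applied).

(exact arithmetic carried between steps; '≈' marks a value shown rounded to 6 d.p. or computed from one; I and e_prev carry over from the previous line; the table rounds u and y to 3 d.p., halves away from zero)
n=0: y=0, sp=-1, e=sp−y=-1; I=-1, D=e−e_prev=-1; u=3/4·(-1)+3/2·(-1)+1·(-1)=-3.25; next y=7/10·0+1/4·(-3.25)=-0.8125
n=1: y=-0.8125, sp=-1, e=sp−y=-0.1875; I=-1.1875, D=e−e_prev=0.8125; u=3/4·(-0.1875)+3/2·(-1.1875)+1·0.8125=-1.109375; next y=7/10·(-0.8125)+1/4·(-1.109375)≈-0.846094
n=2: y≈-0.846094, sp=-1, e=sp−y≈-0.153906; I≈-1.341406, D=e−e_prev≈0.033594; u=3/4·(-0.153906)+3/2·(-1.341406)+1·0.033594≈-2.093945; next y=7/10·(-0.846094)+1/4·(-2.093945)≈-1.115752
n=3: y≈-1.115752, sp=-1, e=sp−y≈0.115752; I≈-1.225654, D=e−e_prev≈0.269658; u=3/4·0.115752+3/2·(-1.225654)+1·0.269658≈-1.482009; next y=7/10·(-1.115752)+1/4·(-1.482009)≈-1.151529
n=4: y≈-1.151529, sp=-1, e=sp−y≈0.151529; I≈-1.074126, D=e−e_prev≈0.035777; u=3/4·0.151529+3/2·(-1.074126)+1·0.035777≈-1.461765; next y=7/10·(-1.151529)+1/4·(-1.461765)≈-1.171511
n=5: y≈-1.171511, sp=-1, e=sp−y≈0.171511; I≈-0.902614, D=e−e_prev≈0.019983; u=3/4·0.171511+3/2·(-0.902614)+1·0.019983≈-1.205305; next y=7/10·(-1.171511)+1/4·(-1.205305)≈-1.121384
n=6: y≈-1.121384, sp=-1, e=sp−y≈0.121384; I≈-0.781230, D=e−e_prev≈-0.050127; u=3/4·0.121384+3/2·(-0.781230)+1·(-0.050127)≈-1.130934; next y=7/10·(-1.121384)+1/4·(-1.130934)≈-1.067702
n=7: y≈-1.067702, sp=-1, e=sp−y≈0.067702; I≈-0.713528, D=e−e_prev≈-0.053682; u=3/4·0.067702+3/2·(-0.713528)+1·(-0.053682)≈-1.073196; next y=7/10·(-1.067702)+1/4·(-1.073196)≈-1.015691
n=8: y≈-1.015691, sp=-1, e=sp−y≈0.015691; I≈-0.697837, D=e−e_prev≈-0.052012; u=3/4·0.015691+3/2·(-0.697837)+1·(-0.052012)≈-1.086999; next y=7/10·(-1.015691)+1/4·(-1.086999)≈-0.982733
n=9: y≈-0.982733, sp=-1, e=sp−y≈-0.017267; I≈-0.715104, D=e−e_prev≈-0.032958; u=3/4·(-0.017267)+3/2·(-0.715104)+1·(-0.032958)≈-1.118563; next y=7/10·(-0.982733)+1/4·(-1.118563)≈-0.967554
n=10: y≈-0.967554, sp=-1, e=sp−y≈-0.032446; I≈-0.747550, D=e−e_prev≈-0.015179; u=3/4·(-0.032446)+3/2·(-0.747550)+1·(-0.015179)≈-1.160838; next y=7/10·(-0.967554)+1/4·(-1.160838)≈-0.967497
n=11: y≈-0.967497, sp=3, e=sp−y≈3.967497; I≈3.219948, D=e−e_prev≈3.999943; u=3/4·3.967497+3/2·3.219948+1·3.999943≈11.805488; next y=7/10·(-0.967497)+1/4·11.805488≈2.274124
n=12: y≈2.274124, sp=3, e=sp−y≈0.725876; I≈3.945824, D=e−e_prev≈-3.241621; u=3/4·0.725876+3/2·3.945824+1·(-3.241621)≈3.221522; next y=7/10·2.274124+1/4·3.221522≈2.397267
n=13: y≈2.397267, sp=3, e=sp−y≈0.602733; I≈4.548557, D=e−e_prev≈-0.123143; u=3/4·0.602733+3/2·4.548557+1·(-0.123143)≈7.151741; next y=7/10·2.397267+1/4·7.151741≈3.466022
n=14: y≈3.466022, sp=3, e=sp−y≈-0.466022; I≈4.082534, D=e−e_prev≈-1.068755; u=3/4·(-0.466022)+3/2·4.082534+1·(-1.068755)≈4.705530; next y=7/10·3.466022+1/4·4.705530≈3.602598

0 -1 -3.250 0.000
1 -1 -1.109 -0.813
2 -1 -2.094 -0.846
3 -1 -1.482 -1.116
4 -1 -1.462 -1.152
5 -1 -1.205 -1.172
6 -1 -1.131 -1.121
7 -1 -1.073 -1.068
8 -1 -1.087 -1.016
9 -1 -1.119 -0.983
10 -1 -1.161 -0.968
11 3 11.805 -0.967
12 3 3.222 2.274
13 3 7.152 2.397
14 3 4.706 3.466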